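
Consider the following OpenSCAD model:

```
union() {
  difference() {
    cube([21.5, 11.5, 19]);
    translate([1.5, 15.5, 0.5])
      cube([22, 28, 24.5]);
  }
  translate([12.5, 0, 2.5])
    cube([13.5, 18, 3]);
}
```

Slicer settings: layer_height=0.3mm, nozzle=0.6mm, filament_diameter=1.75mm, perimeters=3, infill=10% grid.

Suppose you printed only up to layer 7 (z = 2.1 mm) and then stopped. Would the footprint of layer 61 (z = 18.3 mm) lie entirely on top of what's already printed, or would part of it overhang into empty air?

Compare the two slices. At z = 2.1: the cube (footprint 21.5×11.5) is included at this height (area 247.25 mm²); the cube at (1.5, 15.5) (footprint 22×28) is included at this height (area 616.00 mm²); Taking the first minus the rest: starting from the 21.5×11.5 cube (247.25 mm²), the 22×28 cube at (1.5, 15.5) misses the remaining region (no effect) — area = 247.25 mm²; the cube at (12.5, 0) does not reach this height (z outside [2.5, 5.5]); Merging all regions: only the result so far is present, so the union is just that shape — area = 247.25 mm². At z = 18.3: the cube (footprint 21.5×11.5) is included at this height (area 247.25 mm²); the cube at (1.5, 15.5) is present — its section is the full 22×28 rectangle (area 616.00 mm²); Taking the first minus the rest: starting from the 21.5×11.5 cube (247.25 mm²), the 22×28 cube at (1.5, 15.5) misses the remaining region (no effect) — area = 247.25 mm²; the cube at (12.5, 0) is not intersected at this z (z outside [2.5, 5.5]); Taking the union: only the result so far is present, so the union is just that shape — area = 247.25 mm². Checking containment: the cross-section at z = 18.3 is a subset of the cross-section at z = 2.1.

entirely on top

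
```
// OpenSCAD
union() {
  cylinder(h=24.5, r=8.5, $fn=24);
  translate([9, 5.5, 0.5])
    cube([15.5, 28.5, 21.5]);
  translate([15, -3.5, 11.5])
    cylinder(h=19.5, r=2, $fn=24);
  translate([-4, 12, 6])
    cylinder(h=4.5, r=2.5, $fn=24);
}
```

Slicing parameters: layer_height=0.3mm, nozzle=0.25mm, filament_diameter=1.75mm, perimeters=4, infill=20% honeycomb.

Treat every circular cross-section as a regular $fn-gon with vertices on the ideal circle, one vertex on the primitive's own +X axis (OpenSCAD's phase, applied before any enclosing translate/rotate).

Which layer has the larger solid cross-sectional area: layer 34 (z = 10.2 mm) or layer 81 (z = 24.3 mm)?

Layer 34 (z = 10.2): the r=8.5 cylinder contributes a regular 24-gon of circumradius 8.5 (area = (24/2)·8.500²·sin(360°/24) = 224.40 mm²); the cube at (9, 5.5) is present — its section is the full 15.5×28.5 rectangle (area 441.75 mm²); the cylinder at (15, -3.5) does not reach this height (z outside [11.5, 31]); the cylinder at (-4, 12): section is a regular 24-gon, circumradius r=2.5 (area = (24/2)·2.500²·sin(360°/24) = 19.41 mm²); Merging all regions: the 3 present regions are separate (no shared area or edge), so areas and boundary lengths simply add and each stays a separate island — area = 685.56 mm². So its area = 685.56 mm². Layer 81 (z = 24.3): the cylinder: section is a regular 24-gon, circumradius r=8.5 (area = (24/2)·8.500²·sin(360°/24) = 224.40 mm²); the cube at (9, 5.5) is not intersected at this z (z outside [0.5, 22]); the r=2 cylinder at (15, -3.5) gives a regular 24-gon of circumradius 2 (constant along its height) (area = (24/2)·2.000²·sin(360°/24) = 12.42 mm²); the cylinder at (-4, 12) is absent (z outside [6, 10.5]); Taking the union: the 2 present regions are separate (no shared area or edge), so areas and boundary lengths simply add and each stays a separate island — area = 236.82 mm². So its area = 236.82 mm². Layer 34 is larger (685.56 vs 236.82 mm²).

layer 34 (z = 10.2 mm)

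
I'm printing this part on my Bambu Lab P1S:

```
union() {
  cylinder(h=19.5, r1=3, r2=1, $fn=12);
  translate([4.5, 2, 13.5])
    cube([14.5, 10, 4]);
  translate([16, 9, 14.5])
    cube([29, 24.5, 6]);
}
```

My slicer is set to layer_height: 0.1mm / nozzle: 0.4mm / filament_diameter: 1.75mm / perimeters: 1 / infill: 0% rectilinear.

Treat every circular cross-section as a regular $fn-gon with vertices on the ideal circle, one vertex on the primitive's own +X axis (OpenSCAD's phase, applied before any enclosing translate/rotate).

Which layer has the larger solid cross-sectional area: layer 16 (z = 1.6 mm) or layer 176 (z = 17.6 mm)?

layer 176 (z = 17.6 mm)

Layer 16 (z = 1.6): the cone contributes a regular 12-gon of circumradius 2.836 (interpolated between r1=3 and r2=1 at t=0.082) (area = (12/2)·2.836²·sin(360°/12) = 24.13 mm²); the cube at (4.5, 2) does not reach this height (z outside [13.5, 17.5]); the cube at (16, 9) is not intersected at this z (z outside [14.5, 20.5]); Merging all regions: only the cone is present, so the union is just that shape — area = 24.13 mm². So its area = 24.13 mm². Layer 176 (z = 17.6): the cone (r1=3→r2=1) has section circumradius 1.195 here — a regular 12-gon (area = (12/2)·1.195²·sin(360°/12) = 4.28 mm²); the cube at (4.5, 2) is absent (z outside [13.5, 17.5]); the cube at (16, 9) (footprint 29×24.5) is included at this height (area 710.50 mm²); Merging all regions: the 2 present regions are separate (no shared area or edge), so areas and boundary lengths simply add and each stays a separate island — area = 714.78 mm². So its area = 714.78 mm². Layer 176 is larger (714.78 vs 24.13 mm²).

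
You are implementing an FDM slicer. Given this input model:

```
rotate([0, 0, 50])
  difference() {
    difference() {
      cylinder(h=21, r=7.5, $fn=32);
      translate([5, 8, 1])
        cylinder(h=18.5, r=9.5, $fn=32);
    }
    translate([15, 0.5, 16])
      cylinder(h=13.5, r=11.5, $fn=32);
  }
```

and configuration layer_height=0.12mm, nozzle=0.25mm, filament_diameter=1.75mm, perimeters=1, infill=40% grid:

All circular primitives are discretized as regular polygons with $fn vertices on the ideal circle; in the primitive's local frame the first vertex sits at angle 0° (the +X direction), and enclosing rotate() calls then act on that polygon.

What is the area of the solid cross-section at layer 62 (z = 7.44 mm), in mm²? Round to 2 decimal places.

102.25 mm²

At z = 7.44 mm: the r=7.5 cylinder contributes a regular 32-gon of circumradius 7.5 (area = (32/2)·7.500²·sin(360°/32) = 175.58 mm²); the r=9.5 cylinder at (5, 8) contributes a regular 32-gon of circumradius 9.5 (area = (32/2)·9.500²·sin(360°/32) = 281.71 mm²); Subtracting the remaining from the first: starting from the r=7.5 cylinder (175.58 mm²), the r=9.5 cylinder at (5, 8) partially overlaps it — only the 73.33 mm² overlap (of its 281.71 mm²) is removed, clipping the outline — area = 102.25 mm²; the cylinder at (15, 0.5) is absent (z outside [16, 29.5]); After the difference (first − rest): none of the subtracted shapes is present at this height, so that combined region is unchanged — area = 102.25 mm²; (whole slice rotated 50° about Z — lengths, areas and connectivity unchanged). Overall, the cross-section is a single solid region. Net area = 102.25 mm².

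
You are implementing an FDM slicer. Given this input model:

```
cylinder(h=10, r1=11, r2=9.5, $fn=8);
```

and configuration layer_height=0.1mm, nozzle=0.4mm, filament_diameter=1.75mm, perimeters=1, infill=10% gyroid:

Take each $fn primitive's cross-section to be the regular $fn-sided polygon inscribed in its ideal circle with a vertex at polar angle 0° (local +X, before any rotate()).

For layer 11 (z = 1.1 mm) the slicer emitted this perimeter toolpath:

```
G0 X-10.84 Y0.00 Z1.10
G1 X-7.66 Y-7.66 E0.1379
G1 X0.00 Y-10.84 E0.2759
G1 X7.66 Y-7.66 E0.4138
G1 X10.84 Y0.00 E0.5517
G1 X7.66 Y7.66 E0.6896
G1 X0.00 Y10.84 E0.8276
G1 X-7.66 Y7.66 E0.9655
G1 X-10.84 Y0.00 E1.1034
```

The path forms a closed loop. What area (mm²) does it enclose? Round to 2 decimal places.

332.14 mm²

Apply the shoelace formula to the sequence of (X, Y) vertices; enclosed area = 332.14 mm².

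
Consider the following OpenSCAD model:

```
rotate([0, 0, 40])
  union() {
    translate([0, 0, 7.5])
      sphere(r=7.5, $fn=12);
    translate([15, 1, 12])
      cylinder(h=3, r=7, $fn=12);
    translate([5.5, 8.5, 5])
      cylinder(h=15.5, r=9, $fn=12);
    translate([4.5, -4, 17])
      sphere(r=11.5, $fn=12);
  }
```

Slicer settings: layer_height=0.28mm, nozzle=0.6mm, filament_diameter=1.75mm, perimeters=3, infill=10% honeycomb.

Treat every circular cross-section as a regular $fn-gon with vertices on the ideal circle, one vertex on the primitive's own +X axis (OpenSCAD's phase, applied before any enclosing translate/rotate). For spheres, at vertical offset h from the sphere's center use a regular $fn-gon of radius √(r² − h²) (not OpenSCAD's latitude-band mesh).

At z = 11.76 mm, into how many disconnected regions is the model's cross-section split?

1

At z = 11.76 mm: the sphere: section is a regular 12-gon, circumradius = √(r²−h²) = √(7.5²−4.26²) = 6.173; the cylinder at (15, 1) does not reach this height (z outside [12, 15]); the r=9 cylinder at (5.5, 8.5) gives a regular 12-gon of circumradius 9 (constant along its height); the r=11.5 sphere at (4.5, -4) slices to a regular 12-gon of circumradius 10.237 (√(r²−h²) with h=5.24 from center); Taking the union: the regions partially overlap (shared area 162.25 mm²), so overlapping operands fuse into one piece — 1 connected region; (whole slice rotated 40° about Z — lengths, areas and connectivity unchanged). The result has 1 disconnected region.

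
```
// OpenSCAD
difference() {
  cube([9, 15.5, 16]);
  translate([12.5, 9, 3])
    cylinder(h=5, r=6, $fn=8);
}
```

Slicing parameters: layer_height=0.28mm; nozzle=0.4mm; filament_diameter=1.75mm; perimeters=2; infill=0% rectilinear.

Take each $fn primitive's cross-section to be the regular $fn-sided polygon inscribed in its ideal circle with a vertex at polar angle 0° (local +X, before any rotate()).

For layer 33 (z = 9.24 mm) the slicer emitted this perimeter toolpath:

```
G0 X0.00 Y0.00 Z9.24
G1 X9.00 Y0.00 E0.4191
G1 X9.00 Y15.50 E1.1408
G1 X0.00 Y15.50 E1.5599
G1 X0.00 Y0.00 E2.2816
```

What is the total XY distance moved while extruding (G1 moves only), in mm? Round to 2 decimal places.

Sum the Euclidean lengths of each G1 segment: total = 49.00 mm.

49.00 mm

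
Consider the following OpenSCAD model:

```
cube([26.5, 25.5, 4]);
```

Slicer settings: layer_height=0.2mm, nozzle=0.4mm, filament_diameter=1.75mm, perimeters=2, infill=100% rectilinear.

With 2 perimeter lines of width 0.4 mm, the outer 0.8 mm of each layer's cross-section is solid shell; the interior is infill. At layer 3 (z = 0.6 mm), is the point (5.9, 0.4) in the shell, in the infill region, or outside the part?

At z = 0.6 mm: the cube is present — its section is the full 26.5×25.5 rectangle. Overall, the cross-section is a single solid region. The nearest boundary edge runs (0.00, 0.00)→(26.50, 0.00); distance from the point to it = 0.40 mm. The point is inside the cross-section, 0.40 mm from the nearest boundary — within the 0.8 mm shell band (2 × 0.4).

shell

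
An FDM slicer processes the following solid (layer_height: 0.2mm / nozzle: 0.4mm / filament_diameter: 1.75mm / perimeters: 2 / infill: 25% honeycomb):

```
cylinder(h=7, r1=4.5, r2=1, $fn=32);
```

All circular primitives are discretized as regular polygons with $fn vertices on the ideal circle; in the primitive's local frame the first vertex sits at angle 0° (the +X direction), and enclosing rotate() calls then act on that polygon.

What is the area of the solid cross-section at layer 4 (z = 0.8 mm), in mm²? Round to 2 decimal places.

At z = 0.8 mm: the cone: at t=0.114 of its height the radius interpolates to r₁+(r₂−r₁)t = 4.100, giving a regular 32-gon of that circumradius (area = (32/2)·4.100²·sin(360°/32) = 52.47 mm²). Overall, the cross-section is a single solid region. Net area = 52.47 mm².

52.47 mm²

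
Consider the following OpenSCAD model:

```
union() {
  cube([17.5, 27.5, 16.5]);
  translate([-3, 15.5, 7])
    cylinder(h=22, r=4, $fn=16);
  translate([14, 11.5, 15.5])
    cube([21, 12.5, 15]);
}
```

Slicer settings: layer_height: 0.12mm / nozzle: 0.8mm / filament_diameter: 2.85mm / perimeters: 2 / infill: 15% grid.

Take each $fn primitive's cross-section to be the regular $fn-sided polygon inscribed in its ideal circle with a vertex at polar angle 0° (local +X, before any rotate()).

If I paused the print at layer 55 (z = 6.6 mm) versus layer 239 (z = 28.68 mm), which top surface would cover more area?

Layer 55 (z = 6.6): the cube (footprint 17.5×27.5) is included at this height (area 481.25 mm²); the cylinder at (-3, 15.5) is not intersected at this z (z outside [7, 29]); the cube at (14, 11.5) is not intersected at this z (z outside [15.5, 30.5]); Combining (union): only the 17.5×27.5 cube is present, so the union is just that shape — area = 481.25 mm². So its area = 481.25 mm². Layer 239 (z = 28.68): the cube is not intersected at this z (z outside [0, 16.5]); the cylinder at (-3, 15.5): section is a regular 16-gon, circumradius r=4 (area = (16/2)·4.000²·sin(360°/16) = 48.98 mm²); the cube at (14, 11.5) is present — its section is the full 21×12.5 rectangle (area 262.50 mm²); Merging all regions: the 2 present regions are separate (no shared area or edge), so areas and boundary lengths simply add and each stays a separate island — area = 311.48 mm². So its area = 311.48 mm². Layer 55 is larger (481.25 vs 311.48 mm²).

layer 55 (z = 6.6 mm)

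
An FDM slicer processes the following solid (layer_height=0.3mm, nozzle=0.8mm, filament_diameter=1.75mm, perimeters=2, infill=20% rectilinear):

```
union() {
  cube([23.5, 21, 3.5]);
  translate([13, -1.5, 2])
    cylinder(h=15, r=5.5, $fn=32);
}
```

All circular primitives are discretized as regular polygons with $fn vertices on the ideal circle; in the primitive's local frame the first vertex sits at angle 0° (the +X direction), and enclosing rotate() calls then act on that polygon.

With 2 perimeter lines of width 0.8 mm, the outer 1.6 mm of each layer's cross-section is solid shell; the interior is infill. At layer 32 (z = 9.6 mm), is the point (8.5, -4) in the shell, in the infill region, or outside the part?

At z = 9.6 mm: the cube is absent (z outside [0, 3.5]); the r=5.5 cylinder at (13, -1.5) contributes a regular 32-gon of circumradius 5.5; Taking the union: only the r=5.5 cylinder at (13, -1.5) is present, so the union is just that shape — 1 connected region. Overall, the cross-section is a single solid region. The nearest boundary edge runs (7.92, -3.60)→(8.43, -4.56); distance from the point to it = 0.33 mm. The point is inside the cross-section, 0.33 mm from the nearest boundary — within the 1.6 mm shell band (2 × 0.8).

shell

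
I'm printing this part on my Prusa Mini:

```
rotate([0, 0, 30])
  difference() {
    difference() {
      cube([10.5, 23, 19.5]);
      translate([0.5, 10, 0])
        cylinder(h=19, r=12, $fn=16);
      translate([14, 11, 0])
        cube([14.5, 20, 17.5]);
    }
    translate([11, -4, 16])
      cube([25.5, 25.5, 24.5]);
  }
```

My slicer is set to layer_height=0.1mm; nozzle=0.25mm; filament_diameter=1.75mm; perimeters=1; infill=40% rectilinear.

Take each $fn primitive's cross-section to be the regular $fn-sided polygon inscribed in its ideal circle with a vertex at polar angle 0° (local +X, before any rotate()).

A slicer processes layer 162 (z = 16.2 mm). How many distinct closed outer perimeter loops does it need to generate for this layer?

At z = 16.2 mm: the cube is present — its section is the full 10.5×23 rectangle; the cylinder at (0.5, 10): section is a regular 16-gon, circumradius r=12; the cube at (14, 11) is present — its section is the full 14.5×20 rectangle; Subtracting the remaining from the first: starting from the 10.5×23 cube, the r=12 cylinder at (0.5, 10) partially overlaps it — only the 207.49 mm² overlap (of its 440.85 mm²) is removed, clipping the outline; the 14.5×20 cube at (14, 11) misses the remaining region (no effect) — 2 connected regions; the cube at (11, -4) is present — its section is the full 25.5×25.5 rectangle; Subtracting the remaining from the first: starting from the result so far, the 25.5×25.5 cube at (11, -4) misses the remaining region (no effect) — 2 connected regions; (rotated 30° about Z; rotation is an isometry so areas/perimeters/island counts are preserved). The result has 2 disconnected regions.

2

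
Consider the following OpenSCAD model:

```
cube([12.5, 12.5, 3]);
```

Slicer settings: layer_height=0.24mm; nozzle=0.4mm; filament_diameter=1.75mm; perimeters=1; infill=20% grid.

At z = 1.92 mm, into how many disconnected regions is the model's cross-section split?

At z = 1.92 mm: the 12.5×12.5 cube contributes its full rectangle. The result has 1 disconnected region.

1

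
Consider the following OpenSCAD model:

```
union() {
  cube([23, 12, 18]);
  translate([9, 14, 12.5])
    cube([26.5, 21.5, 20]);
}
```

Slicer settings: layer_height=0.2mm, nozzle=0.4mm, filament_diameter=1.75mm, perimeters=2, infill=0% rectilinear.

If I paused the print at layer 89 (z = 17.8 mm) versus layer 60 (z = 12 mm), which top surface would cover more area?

Layer 89 (z = 17.8): the 23×12 cube contributes its full rectangle (area 276.00 mm²); the cube at (9, 14) (footprint 26.5×21.5) is included at this height (area 569.75 mm²); Taking the union: the 2 present regions are separate (no shared area or edge), so areas and boundary lengths simply add and each stays a separate island — area = 845.75 mm². So its area = 845.75 mm². Layer 60 (z = 12): the cube (footprint 23×12) is included at this height (area 276.00 mm²); the cube at (9, 14) does not reach this height (z outside [12.5, 32.5]); Merging all regions: only the 23×12 cube is present, so the union is just that shape — area = 276.00 mm². So its area = 276.00 mm². Layer 89 is larger (845.75 vs 276.00 mm²).

layer 89 (z = 17.8 mm)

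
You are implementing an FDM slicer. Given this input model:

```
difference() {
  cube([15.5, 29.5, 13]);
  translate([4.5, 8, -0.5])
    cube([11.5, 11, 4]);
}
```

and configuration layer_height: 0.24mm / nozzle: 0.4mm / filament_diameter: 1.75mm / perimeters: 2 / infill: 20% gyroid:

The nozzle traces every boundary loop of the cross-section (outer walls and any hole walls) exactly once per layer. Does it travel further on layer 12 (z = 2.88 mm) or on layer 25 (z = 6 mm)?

layer 12 (z = 2.88 mm)

Layer 12 (z = 2.88): the cube is present — its section is the full 15.5×29.5 rectangle (perimeter 90.00 mm); the 11.5×11 cube at (4.5, 8) contributes its full rectangle (perimeter 45.00 mm); Taking the first minus the rest: starting from the 15.5×29.5 cube, the 11.5×11 cube at (4.5, 8) partially overlaps it — only the 121.00 mm² overlap (of its 126.50 mm²) is removed, clipping the outline — boundary = 112.00 mm. So its perimeter = 112.00 mm. Layer 25 (z = 6): the cube (footprint 15.5×29.5) is included at this height (perimeter 90.00 mm); the cube at (4.5, 8) is not intersected at this z (z outside [-0.5, 3.5]); Subtracting the remaining from the first: none of the subtracted shapes is present at this height, so the 15.5×29.5 cube is unchanged — boundary = 90.00 mm. So its perimeter = 90.00 mm. Layer 12 is larger (112.00 vs 90.00 mm).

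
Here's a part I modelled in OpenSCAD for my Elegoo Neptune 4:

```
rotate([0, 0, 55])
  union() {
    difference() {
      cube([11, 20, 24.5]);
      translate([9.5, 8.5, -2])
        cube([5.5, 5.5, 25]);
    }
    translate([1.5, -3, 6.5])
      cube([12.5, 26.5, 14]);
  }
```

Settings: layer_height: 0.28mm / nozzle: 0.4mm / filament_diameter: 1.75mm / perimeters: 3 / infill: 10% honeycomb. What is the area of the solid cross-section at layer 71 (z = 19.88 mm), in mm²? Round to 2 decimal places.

At z = 19.88 mm: the 11×20 cube contributes its full rectangle (area 220.00 mm²); the 5.5×5.5 cube at (9.5, 8.5) contributes its full rectangle (area 30.25 mm²); Subtracting the remaining from the first: starting from the 11×20 cube (220.00 mm²), the 5.5×5.5 cube at (9.5, 8.5) partially overlaps it — only the 8.25 mm² overlap (of its 30.25 mm²) is removed, clipping the outline — area = 211.75 mm²; the cube at (1.5, -3) is present — its section is the full 12.5×26.5 rectangle (area 331.25 mm²); Merging all regions: the regions partially overlap — summed areas 543.00 mm² minus the doubly-counted overlap 181.75 mm² gives 361.25 mm² — area = 361.25 mm²; (rotated 55° about Z; rotation is an isometry so areas/perimeters/island counts are preserved). Overall, the cross-section is a single solid region. Net area = 361.25 mm².

361.25 mm²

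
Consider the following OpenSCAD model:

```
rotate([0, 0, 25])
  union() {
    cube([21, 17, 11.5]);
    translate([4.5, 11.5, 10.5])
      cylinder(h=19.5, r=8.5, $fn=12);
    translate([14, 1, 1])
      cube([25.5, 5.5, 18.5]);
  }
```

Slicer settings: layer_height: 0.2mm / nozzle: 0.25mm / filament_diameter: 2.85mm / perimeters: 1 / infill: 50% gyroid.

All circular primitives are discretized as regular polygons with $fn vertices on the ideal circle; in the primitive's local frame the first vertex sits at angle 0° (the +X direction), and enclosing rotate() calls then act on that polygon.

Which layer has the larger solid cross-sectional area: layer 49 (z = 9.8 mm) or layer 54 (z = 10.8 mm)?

Layer 49 (z = 9.8): the 21×17 cube contributes its full rectangle (area 357.00 mm²); the cylinder at (4.5, 11.5) is not intersected at this z (z outside [10.5, 30]); the cube at (14, 1) (footprint 25.5×5.5) is included at this height (area 140.25 mm²); Taking the union: the regions partially overlap — summed areas 497.25 mm² minus the doubly-counted overlap 38.50 mm² gives 458.75 mm² — area = 458.75 mm²; (whole slice rotated 25° about Z — lengths, areas and connectivity unchanged). So its area = 458.75 mm². Layer 54 (z = 10.8): the cube is present — its section is the full 21×17 rectangle (area 357.00 mm²); the cylinder at (4.5, 11.5): section is a regular 12-gon, circumradius r=8.5 (area = (12/2)·8.500²·sin(360°/12) = 216.75 mm²); the 25.5×5.5 cube at (14, 1) contributes its full rectangle (area 140.25 mm²); Merging all regions: the regions partially overlap — summed areas 714.00 mm² minus the doubly-counted overlap 195.08 mm² gives 518.92 mm² — area = 518.92 mm²; (rotated 25° about Z; rotation is an isometry so areas/perimeters/island counts are preserved). So its area = 518.92 mm². Layer 54 is larger (518.92 vs 458.75 mm²).

layer 54 (z = 10.8 mm)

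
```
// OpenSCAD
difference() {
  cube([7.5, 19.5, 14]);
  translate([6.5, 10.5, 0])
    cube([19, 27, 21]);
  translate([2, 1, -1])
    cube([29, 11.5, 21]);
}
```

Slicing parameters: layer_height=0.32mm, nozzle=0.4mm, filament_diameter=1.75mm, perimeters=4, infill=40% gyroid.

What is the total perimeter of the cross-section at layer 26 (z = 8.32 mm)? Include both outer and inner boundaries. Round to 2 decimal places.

At z = 8.32 mm: the cube (footprint 7.5×19.5) is included at this height (perimeter 54.00 mm); the cube at (6.5, 10.5) is present — its section is the full 19×27 rectangle (perimeter 92.00 mm); the cube at (2, 1) is present — its section is the full 29×11.5 rectangle (perimeter 81.00 mm); Subtracting the remaining from the first: starting from the 7.5×19.5 cube, the 19×27 cube at (6.5, 10.5) partially overlaps it — only the 9.00 mm² overlap (of its 513.00 mm²) is removed, clipping the outline; the 29×11.5 cube at (2, 1) partially overlaps it — only the 61.25 mm² overlap (of its 333.50 mm²) is removed, clipping the outline — boundary = 63.00 mm. Overall, the cross-section is a single solid region. Total boundary length (outer) = 63.00 mm.

63.00 mm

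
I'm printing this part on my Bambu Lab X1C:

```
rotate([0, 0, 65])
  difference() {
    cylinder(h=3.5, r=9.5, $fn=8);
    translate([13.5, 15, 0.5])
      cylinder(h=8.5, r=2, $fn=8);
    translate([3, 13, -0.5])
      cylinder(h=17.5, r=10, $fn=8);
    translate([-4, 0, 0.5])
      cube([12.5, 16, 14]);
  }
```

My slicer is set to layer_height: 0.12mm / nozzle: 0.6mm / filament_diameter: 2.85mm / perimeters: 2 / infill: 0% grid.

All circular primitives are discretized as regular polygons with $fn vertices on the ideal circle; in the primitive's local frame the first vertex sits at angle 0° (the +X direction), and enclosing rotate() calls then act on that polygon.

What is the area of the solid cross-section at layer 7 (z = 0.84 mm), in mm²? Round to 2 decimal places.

At z = 0.84 mm: the cylinder: section is a regular 8-gon, circumradius r=9.5 (area = (8/2)·9.500²·sin(360°/8) = 255.27 mm²); the r=2 cylinder at (13.5, 15) gives a regular 8-gon of circumradius 2 (constant along its height) (area = (8/2)·2.000²·sin(360°/8) = 11.31 mm²); the r=10 cylinder at (3, 13) contributes a regular 8-gon of circumradius 10 (area = (8/2)·10.000²·sin(360°/8) = 282.84 mm²); the cube at (-4, 0) is present — its section is the full 12.5×16 rectangle (area 200.00 mm²); Taking the first minus the rest: starting from the r=9.5 cylinder (255.27 mm²), the r=2 cylinder at (13.5, 15) misses the remaining region (no effect); the r=10 cylinder at (3, 13) partially overlaps it — only the 45.60 mm² overlap (of its 282.84 mm²) is removed, clipping the outline; the 12.5×16 cube at (-4, 0) partially overlaps it — only the 52.46 mm² overlap (of its 200.00 mm²) is removed, clipping the outline — area = 157.21 mm²; (rotated 65° about Z; rotation is an isometry so areas/perimeters/island counts are preserved). Overall, the cross-section is a single solid region. Net area = 157.21 mm².

157.21 mm²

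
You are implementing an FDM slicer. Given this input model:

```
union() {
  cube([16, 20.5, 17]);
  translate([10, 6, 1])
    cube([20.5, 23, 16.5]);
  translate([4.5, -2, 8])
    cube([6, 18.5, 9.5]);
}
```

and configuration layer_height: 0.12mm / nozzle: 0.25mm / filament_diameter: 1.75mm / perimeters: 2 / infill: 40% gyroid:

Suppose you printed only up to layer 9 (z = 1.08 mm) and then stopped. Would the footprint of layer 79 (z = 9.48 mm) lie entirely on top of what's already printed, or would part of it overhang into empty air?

Compare the two slices. At z = 1.08: the cube (footprint 16×20.5) is included at this height (area 328.00 mm²); the cube at (10, 6) (footprint 20.5×23) is included at this height (area 471.50 mm²); the cube at (4.5, -2) is not intersected at this z (z outside [8, 17.5]); Taking the union: the regions partially overlap — summed areas 799.50 mm² minus the doubly-counted overlap 87.00 mm² gives 712.50 mm² — area = 712.50 mm². At z = 9.48: the cube is present — its section is the full 16×20.5 rectangle (area 328.00 mm²); the 20.5×23 cube at (10, 6) contributes its full rectangle (area 471.50 mm²); the cube at (4.5, -2) (footprint 6×18.5) is included at this height (area 111.00 mm²); Taking the union: the regions partially overlap — summed areas 910.50 mm² minus the doubly-counted overlap 186.00 mm² gives 724.50 mm² — area = 724.50 mm². Checking containment: at z = 9.48 the cross-section extends beyond the z = 1.08 cross-section by about 12.00 mm².

part overhangs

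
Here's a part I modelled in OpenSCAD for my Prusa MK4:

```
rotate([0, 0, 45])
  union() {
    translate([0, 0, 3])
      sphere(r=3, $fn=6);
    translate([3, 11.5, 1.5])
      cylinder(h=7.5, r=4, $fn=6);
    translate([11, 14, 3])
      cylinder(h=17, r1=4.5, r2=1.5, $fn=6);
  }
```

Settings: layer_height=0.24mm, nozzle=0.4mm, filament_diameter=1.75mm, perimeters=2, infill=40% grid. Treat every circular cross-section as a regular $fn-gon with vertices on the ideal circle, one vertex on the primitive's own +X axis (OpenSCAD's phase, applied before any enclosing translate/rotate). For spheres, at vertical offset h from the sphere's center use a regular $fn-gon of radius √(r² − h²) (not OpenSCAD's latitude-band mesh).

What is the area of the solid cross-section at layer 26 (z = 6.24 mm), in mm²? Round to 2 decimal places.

81.66 mm²

At z = 6.24 mm: the sphere is absent (|z−center|=3.240 > r=3); the r=4 cylinder at (3, 11.5) gives a regular 6-gon of circumradius 4 (constant along its height) (area = (6/2)·4.000²·sin(360°/6) = 41.57 mm²); the cone at (11, 14): at t=0.191 of its height the radius interpolates to r₁+(r₂−r₁)t = 3.928, giving a regular 6-gon of that circumradius (area = (6/2)·3.928²·sin(360°/6) = 40.09 mm²); Merging all regions: the 2 present regions are separate (no shared area or edge), so areas and boundary lengths simply add and each stays a separate island — area = 81.66 mm²; (whole slice rotated 45° about Z — lengths, areas and connectivity unchanged). Overall, the cross-section has 2 separate islands. Net area = 81.66 mm².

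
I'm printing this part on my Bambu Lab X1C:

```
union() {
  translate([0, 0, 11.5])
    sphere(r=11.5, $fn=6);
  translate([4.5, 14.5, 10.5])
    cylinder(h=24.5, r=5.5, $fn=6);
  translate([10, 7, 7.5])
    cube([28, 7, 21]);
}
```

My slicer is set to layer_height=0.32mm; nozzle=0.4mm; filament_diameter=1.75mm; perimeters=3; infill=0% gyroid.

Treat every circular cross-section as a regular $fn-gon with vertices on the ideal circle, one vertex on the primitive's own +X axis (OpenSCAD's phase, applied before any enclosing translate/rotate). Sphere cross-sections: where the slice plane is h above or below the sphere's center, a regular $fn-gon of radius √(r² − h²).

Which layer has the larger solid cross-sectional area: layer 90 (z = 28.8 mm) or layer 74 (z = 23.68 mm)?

layer 74 (z = 23.68 mm)

Layer 90 (z = 28.8): the sphere does not reach this height (|z−center|=17.300 > r=11.5); the cylinder at (4.5, 14.5): section is a regular 6-gon, circumradius r=5.5 (area = (6/2)·5.500²·sin(360°/6) = 78.59 mm²); the cube at (10, 7) is not intersected at this z (z outside [7.5, 28.5]); Merging all regions: only the r=5.5 cylinder at (4.5, 14.5) is present, so the union is just that shape — area = 78.59 mm². So its area = 78.59 mm². Layer 74 (z = 23.68): the sphere does not reach this height (|z−center|=12.180 > r=11.5); the cylinder at (4.5, 14.5): section is a regular 6-gon, circumradius r=5.5 (area = (6/2)·5.500²·sin(360°/6) = 78.59 mm²); the cube at (10, 7) is present — its section is the full 28×7 rectangle (area 196.00 mm²); Combining (union): the 2 present regions are separate (no shared area or edge), so areas and boundary lengths simply add and each stays a separate island — area = 274.59 mm². So its area = 274.59 mm². Layer 74 is larger (274.59 vs 78.59 mm²).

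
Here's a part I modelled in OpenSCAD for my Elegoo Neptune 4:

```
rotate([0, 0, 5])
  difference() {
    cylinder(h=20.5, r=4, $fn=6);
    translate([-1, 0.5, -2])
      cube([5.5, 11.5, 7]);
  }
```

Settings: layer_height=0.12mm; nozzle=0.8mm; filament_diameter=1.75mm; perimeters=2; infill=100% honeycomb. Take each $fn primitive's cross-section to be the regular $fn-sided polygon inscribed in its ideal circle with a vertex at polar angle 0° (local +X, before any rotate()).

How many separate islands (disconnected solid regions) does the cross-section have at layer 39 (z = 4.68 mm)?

At z = 4.68 mm: the r=4 cylinder contributes a regular 6-gon of circumradius 4; the 5.5×11.5 cube at (-1, 0.5) contributes its full rectangle; After the difference (first − rest): starting from the r=4 cylinder, the 5.5×11.5 cube at (-1, 0.5) partially overlaps it — only the 11.43 mm² overlap (of its 63.25 mm²) is removed, clipping the outline — 1 connected region; (rotated 5° about Z; rotation is an isometry so areas/perimeters/island counts are preserved). Overall, the cross-section is a single solid region. Island count = 1.

1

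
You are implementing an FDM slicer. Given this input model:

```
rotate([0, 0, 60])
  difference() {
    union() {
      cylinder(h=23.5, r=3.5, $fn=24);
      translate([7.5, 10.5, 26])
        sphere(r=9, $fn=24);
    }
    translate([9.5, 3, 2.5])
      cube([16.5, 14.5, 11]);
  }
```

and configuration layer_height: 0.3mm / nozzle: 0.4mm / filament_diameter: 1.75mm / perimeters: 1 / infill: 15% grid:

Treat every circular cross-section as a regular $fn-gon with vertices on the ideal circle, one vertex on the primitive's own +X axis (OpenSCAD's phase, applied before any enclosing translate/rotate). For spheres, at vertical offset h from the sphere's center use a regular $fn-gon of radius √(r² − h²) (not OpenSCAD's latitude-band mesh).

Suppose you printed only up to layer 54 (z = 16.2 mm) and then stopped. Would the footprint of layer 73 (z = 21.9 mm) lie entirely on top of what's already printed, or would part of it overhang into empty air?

Compare the two slices. At z = 16.2: the r=3.5 cylinder contributes a regular 24-gon of circumradius 3.5 (area = (24/2)·3.500²·sin(360°/24) = 38.05 mm²); the sphere at (7.5, 10.5) does not reach this height (|z−center|=9.800 > r=9); Taking the union: only the r=3.5 cylinder is present, so the union is just that shape — area = 38.05 mm²; the cube at (9.5, 3) does not reach this height (z outside [2.5, 13.5]); After the difference (first − rest): none of the subtracted shapes is present at this height, so the result so far is unchanged — area = 38.05 mm²; (whole slice rotated 60° about Z — lengths, areas and connectivity unchanged). At z = 21.9: the r=3.5 cylinder gives a regular 24-gon of circumradius 3.5 (constant along its height) (area = (24/2)·3.500²·sin(360°/24) = 38.05 mm²); the sphere at (7.5, 10.5): section is a regular 24-gon, circumradius = √(r²−h²) = √(9²−4.1²) = 8.012 (area = (24/2)·8.012²·sin(360°/24) = 199.36 mm²); Merging all regions: the 2 present regions are separate (no shared area or edge), so areas and boundary lengths simply add and each stays a separate island — area = 237.41 mm²; the cube at (9.5, 3) is absent (z outside [2.5, 13.5]); Subtracting the remaining from the first: none of the subtracted shapes is present at this height, so the result so far is unchanged — area = 237.41 mm²; (whole slice rotated 60° about Z — lengths, areas and connectivity unchanged). Checking containment: at z = 21.9 the cross-section extends beyond the z = 16.2 cross-section by about 199.36 mm².

part overhangs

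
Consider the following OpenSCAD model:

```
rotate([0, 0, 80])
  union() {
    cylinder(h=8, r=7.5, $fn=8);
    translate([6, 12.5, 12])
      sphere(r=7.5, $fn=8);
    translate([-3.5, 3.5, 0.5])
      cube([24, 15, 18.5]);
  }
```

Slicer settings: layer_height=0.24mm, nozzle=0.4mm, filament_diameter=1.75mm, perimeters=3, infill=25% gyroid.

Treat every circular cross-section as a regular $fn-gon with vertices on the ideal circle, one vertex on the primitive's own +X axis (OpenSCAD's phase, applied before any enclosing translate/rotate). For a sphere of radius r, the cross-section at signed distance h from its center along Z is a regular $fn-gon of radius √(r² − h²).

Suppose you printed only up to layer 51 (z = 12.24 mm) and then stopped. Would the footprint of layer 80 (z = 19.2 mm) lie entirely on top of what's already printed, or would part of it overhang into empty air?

entirely on top

Compare the two slices. At z = 12.24: the cylinder is not intersected at this z (z outside [0, 8]); the r=7.5 sphere at (6, 12.5) contributes a regular 8-gon of circumradius √(7.5²−0.24²) = 7.496 (area = (8/2)·7.496²·sin(360°/8) = 158.94 mm²); the cube at (-3.5, 3.5) (footprint 24×15) is included at this height (area 360.00 mm²); Taking the union: the regions partially overlap — summed areas 518.94 mm² minus the doubly-counted overlap 153.53 mm² gives 365.40 mm² — area = 365.40 mm²; (rotated 80° about Z; rotation is an isometry so areas/perimeters/island counts are preserved). At z = 19.2: the cylinder does not reach this height (z outside [0, 8]); the r=7.5 sphere at (6, 12.5) slices to a regular 8-gon of circumradius 2.100 (√(r²−h²) with h=7.2 from center) (area = (8/2)·2.100²·sin(360°/8) = 12.47 mm²); the cube at (-3.5, 3.5) is not intersected at this z (z outside [0.5, 19]); Taking the union: only the r=7.5 sphere at (6, 12.5) is present, so the union is just that shape — area = 12.47 mm²; (whole slice rotated 80° about Z — lengths, areas and connectivity unchanged). Checking containment: the cross-section at z = 19.2 is a subset of the cross-section at z = 12.24.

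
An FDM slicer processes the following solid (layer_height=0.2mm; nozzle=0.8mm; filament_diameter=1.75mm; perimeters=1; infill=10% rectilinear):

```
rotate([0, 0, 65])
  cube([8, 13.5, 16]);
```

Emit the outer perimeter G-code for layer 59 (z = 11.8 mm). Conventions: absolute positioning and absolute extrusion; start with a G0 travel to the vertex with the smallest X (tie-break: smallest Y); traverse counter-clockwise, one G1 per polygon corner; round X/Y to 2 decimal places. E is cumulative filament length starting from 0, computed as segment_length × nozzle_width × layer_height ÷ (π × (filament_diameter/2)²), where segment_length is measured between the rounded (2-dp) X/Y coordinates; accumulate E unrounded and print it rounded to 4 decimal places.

G0 X-12.24 Y5.71 Z11.80
G1 X0.00 Y0.00 E0.8984
G1 X3.38 Y7.25 E1.4306
G1 X-8.85 Y12.96 E2.3284
G1 X-12.24 Y5.71 E2.8608

At z = 11.8 mm: the 8×13.5 cube contributes its full rectangle; (whole slice rotated 65° about Z — lengths, areas and connectivity unchanged). The outline is a single polygon with 4 vertices. Extrusion per mm of travel: 0.8 × 0.2 / (π × 0.875²) = 0.066520. Accumulating E over each segment gives final E = 2.8608.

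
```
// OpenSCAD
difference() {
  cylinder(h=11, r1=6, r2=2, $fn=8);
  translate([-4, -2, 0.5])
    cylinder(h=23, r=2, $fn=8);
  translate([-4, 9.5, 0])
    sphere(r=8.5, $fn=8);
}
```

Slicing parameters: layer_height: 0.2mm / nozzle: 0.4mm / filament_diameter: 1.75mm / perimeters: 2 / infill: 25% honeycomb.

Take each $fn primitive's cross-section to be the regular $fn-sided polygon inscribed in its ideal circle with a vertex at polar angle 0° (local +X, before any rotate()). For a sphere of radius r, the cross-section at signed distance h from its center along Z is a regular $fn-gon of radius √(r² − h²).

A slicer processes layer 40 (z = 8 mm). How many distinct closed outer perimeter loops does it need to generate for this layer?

1

At z = 8 mm: the cone contributes a regular 8-gon of circumradius 3.091 (interpolated between r1=6 and r2=2 at t=0.727); the cylinder at (-4, -2): section is a regular 8-gon, circumradius r=2; the r=8.5 sphere at (-4, 9.5) slices to a regular 8-gon of circumradius 2.872 (√(r²−h²) with h=8 from center); After the difference (first − rest): starting from the cone, the r=2 cylinder at (-4, -2) partially overlaps it — only the 0.42 mm² overlap (of its 11.31 mm²) is removed, clipping the outline; the r=8.5 sphere at (-4, 9.5) misses the remaining region (no effect) — 1 connected region. The result has 1 disconnected region.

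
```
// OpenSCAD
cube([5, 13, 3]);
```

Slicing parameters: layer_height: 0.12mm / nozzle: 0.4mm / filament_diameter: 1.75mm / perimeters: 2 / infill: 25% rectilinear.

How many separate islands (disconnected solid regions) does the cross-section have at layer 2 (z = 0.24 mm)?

At z = 0.24 mm: the 5×13 cube contributes its full rectangle. Overall, the cross-section is a single solid region. Island count = 1.

1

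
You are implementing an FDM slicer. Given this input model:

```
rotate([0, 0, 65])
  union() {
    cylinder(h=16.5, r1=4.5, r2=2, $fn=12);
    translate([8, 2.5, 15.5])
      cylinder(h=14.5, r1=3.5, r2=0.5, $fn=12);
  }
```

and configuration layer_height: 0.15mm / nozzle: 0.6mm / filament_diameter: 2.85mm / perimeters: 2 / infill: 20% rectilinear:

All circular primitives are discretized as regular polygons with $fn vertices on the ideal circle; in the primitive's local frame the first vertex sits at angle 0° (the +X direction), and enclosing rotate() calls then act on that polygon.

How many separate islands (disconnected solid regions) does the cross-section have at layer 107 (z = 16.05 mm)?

At z = 16.05 mm: the cone (r1=4.5→r2=2) has section circumradius 2.068 here — a regular 12-gon; the cone at (8, 2.5) contributes a regular 12-gon of circumradius 3.386 (interpolated between r1=3.5 and r2=0.5 at t=0.038); Merging all regions: the 2 present regions are separate (no shared area or edge), so areas and boundary lengths simply add and each stays a separate island — 2 connected regions; (whole slice rotated 65° about Z — lengths, areas and connectivity unchanged). Overall, the cross-section has 2 separate islands. Island count = 2.

2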